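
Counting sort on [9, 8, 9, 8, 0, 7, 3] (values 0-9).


Input: [9, 8, 9, 8, 0, 7, 3]
Counts: [1, 0, 0, 1, 0, 0, 0, 1, 2, 2]

Sorted: [0, 3, 7, 8, 8, 9, 9]


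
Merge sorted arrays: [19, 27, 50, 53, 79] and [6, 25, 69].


Take 6 from B
Take 19 from A
Take 25 from B
Take 27 from A
Take 50 from A
Take 53 from A
Take 69 from B

Merged: [6, 19, 25, 27, 50, 53, 69, 79]


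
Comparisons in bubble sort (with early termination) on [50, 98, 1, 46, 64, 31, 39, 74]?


Algorithm: bubble sort (with early termination)
Input: [50, 98, 1, 46, 64, 31, 39, 74]
Sorted: [1, 31, 39, 46, 50, 64, 74, 98]

25


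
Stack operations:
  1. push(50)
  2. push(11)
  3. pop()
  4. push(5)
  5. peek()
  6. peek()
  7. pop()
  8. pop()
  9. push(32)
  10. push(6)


push(50) -> [50]
push(11) -> [50, 11]
pop()->11, [50]
push(5) -> [50, 5]
peek()->5
peek()->5
pop()->5, [50]
pop()->50, []
push(32) -> [32]
push(6) -> [32, 6]

Final stack: [32, 6]


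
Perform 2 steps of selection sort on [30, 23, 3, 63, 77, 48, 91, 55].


Initial: [30, 23, 3, 63, 77, 48, 91, 55]
Step 1: min=3 at 2
  Swap: [3, 23, 30, 63, 77, 48, 91, 55]
Step 2: min=23 at 1
  Swap: [3, 23, 30, 63, 77, 48, 91, 55]

After 2 steps: [3, 23, 30, 63, 77, 48, 91, 55]


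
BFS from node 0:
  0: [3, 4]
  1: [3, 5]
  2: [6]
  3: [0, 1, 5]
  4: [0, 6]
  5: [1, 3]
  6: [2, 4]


Visit 0, enqueue [3, 4]
Visit 3, enqueue [1, 5]
Visit 4, enqueue [6]
Visit 1, enqueue []
Visit 5, enqueue []
Visit 6, enqueue [2]
Visit 2, enqueue []

BFS order: [0, 3, 4, 1, 5, 6, 2]


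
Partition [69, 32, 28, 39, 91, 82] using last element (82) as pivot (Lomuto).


Pivot: 82
  69 <= 82: advance i (no swap)
  32 <= 82: advance i (no swap)
  28 <= 82: advance i (no swap)
  39 <= 82: advance i (no swap)
Place pivot at 4: [69, 32, 28, 39, 82, 91]

Partitioned: [69, 32, 28, 39, 82, 91]


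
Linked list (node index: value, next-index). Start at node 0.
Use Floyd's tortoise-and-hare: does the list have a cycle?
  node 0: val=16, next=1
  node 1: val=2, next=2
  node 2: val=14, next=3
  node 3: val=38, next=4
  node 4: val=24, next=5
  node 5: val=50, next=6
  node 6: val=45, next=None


Floyd's tortoise (slow, +1) and hare (fast, +2):
  init: slow=0, fast=0
  step 1: slow=1, fast=2
  step 2: slow=2, fast=4
  step 3: slow=3, fast=6
  step 4: fast -> None, no cycle

Cycle: no


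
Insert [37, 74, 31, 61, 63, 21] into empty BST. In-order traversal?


Insert 37: root
Insert 74: R from 37
Insert 31: L from 37
Insert 61: R from 37 -> L from 74
Insert 63: R from 37 -> L from 74 -> R from 61
Insert 21: L from 37 -> L from 31

In-order: [21, 31, 37, 61, 63, 74]


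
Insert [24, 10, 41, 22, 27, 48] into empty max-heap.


Insert 24: [24]
Insert 10: [24, 10]
Insert 41: [41, 10, 24]
Insert 22: [41, 22, 24, 10]
Insert 27: [41, 27, 24, 10, 22]
Insert 48: [48, 27, 41, 10, 22, 24]

Final heap: [48, 27, 41, 10, 22, 24]


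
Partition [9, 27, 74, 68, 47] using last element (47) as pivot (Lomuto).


Pivot: 47
  9 <= 47: advance i (no swap)
  27 <= 47: advance i (no swap)
Place pivot at 2: [9, 27, 47, 68, 74]

Partitioned: [9, 27, 47, 68, 74]


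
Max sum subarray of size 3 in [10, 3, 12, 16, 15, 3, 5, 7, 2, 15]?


[0:3]: 25
[1:4]: 31
[2:5]: 43
[3:6]: 34
[4:7]: 23
[5:8]: 15
[6:9]: 14
[7:10]: 24

Max: 43 at [2:5]


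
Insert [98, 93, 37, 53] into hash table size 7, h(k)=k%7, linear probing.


Insert 98: h=0 -> slot 0
Insert 93: h=2 -> slot 2
Insert 37: h=2, 1 probes -> slot 3
Insert 53: h=4 -> slot 4

Table: [98, None, 93, 37, 53, None, None]


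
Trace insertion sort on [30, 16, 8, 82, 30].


Initial: [30, 16, 8, 82, 30]
Insert 16: [16, 30, 8, 82, 30]
Insert 8: [8, 16, 30, 82, 30]
Insert 82: [8, 16, 30, 82, 30]
Insert 30: [8, 16, 30, 30, 82]

Sorted: [8, 16, 30, 30, 82]


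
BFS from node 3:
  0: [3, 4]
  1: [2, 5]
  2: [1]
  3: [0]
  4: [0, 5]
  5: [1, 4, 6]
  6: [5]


Visit 3, enqueue [0]
Visit 0, enqueue [4]
Visit 4, enqueue [5]
Visit 5, enqueue [1, 6]
Visit 1, enqueue [2]
Visit 6, enqueue []
Visit 2, enqueue []

BFS order: [3, 0, 4, 5, 1, 6, 2]


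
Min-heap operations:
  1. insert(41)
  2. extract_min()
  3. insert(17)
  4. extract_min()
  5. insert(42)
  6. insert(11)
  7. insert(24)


insert(41) -> [41]
extract_min()->41, []
insert(17) -> [17]
extract_min()->17, []
insert(42) -> [42]
insert(11) -> [11, 42]
insert(24) -> [11, 42, 24]

Final heap: [11, 42, 24]


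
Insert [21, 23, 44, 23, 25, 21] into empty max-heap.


Insert 21: [21]
Insert 23: [23, 21]
Insert 44: [44, 21, 23]
Insert 23: [44, 23, 23, 21]
Insert 25: [44, 25, 23, 21, 23]
Insert 21: [44, 25, 23, 21, 23, 21]

Final heap: [44, 25, 23, 21, 23, 21]


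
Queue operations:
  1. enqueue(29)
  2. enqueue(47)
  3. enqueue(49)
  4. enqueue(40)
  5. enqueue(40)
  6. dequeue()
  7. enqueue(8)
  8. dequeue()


enqueue(29) -> [29]
enqueue(47) -> [29, 47]
enqueue(49) -> [29, 47, 49]
enqueue(40) -> [29, 47, 49, 40]
enqueue(40) -> [29, 47, 49, 40, 40]
dequeue()->29, [47, 49, 40, 40]
enqueue(8) -> [47, 49, 40, 40, 8]
dequeue()->47, [49, 40, 40, 8]

Final queue: [49, 40, 40, 8]


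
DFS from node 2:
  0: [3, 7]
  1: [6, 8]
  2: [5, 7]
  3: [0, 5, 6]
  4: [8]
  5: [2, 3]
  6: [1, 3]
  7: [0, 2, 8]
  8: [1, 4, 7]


Visit 2, push [7, 5]
Visit 5, push [3]
Visit 3, push [6, 0]
Visit 0, push [7]
Visit 7, push [8]
Visit 8, push [4, 1]
Visit 1, push [6]
Visit 6, push []
Visit 4, push []

DFS order: [2, 5, 3, 0, 7, 8, 1, 6, 4]


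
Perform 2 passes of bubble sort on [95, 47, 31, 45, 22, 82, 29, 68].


Initial: [95, 47, 31, 45, 22, 82, 29, 68]
Pass 1: [47, 31, 45, 22, 82, 29, 68, 95] (7 swaps)
Pass 2: [31, 45, 22, 47, 29, 68, 82, 95] (5 swaps)

After 2 passes: [31, 45, 22, 47, 29, 68, 82, 95]


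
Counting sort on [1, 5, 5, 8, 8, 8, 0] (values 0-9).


Input: [1, 5, 5, 8, 8, 8, 0]
Counts: [1, 1, 0, 0, 0, 2, 0, 0, 3, 0]

Sorted: [0, 1, 5, 5, 8, 8, 8]


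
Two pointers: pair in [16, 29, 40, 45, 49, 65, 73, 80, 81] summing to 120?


lo=0(16)+hi=8(81)=97
lo=1(29)+hi=8(81)=110
lo=2(40)+hi=8(81)=121
lo=2(40)+hi=7(80)=120

Yes: 40+80=120


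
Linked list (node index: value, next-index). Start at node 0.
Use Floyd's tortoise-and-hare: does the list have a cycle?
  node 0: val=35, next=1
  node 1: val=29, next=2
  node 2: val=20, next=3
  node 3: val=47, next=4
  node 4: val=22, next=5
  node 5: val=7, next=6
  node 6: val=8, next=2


Floyd's tortoise (slow, +1) and hare (fast, +2):
  init: slow=0, fast=0
  step 1: slow=1, fast=2
  step 2: slow=2, fast=4
  step 3: slow=3, fast=6
  step 4: slow=4, fast=3
  step 5: slow=5, fast=5
  slow == fast at node 5: cycle detected

Cycle: yes


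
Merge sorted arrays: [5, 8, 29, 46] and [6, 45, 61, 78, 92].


Take 5 from A
Take 6 from B
Take 8 from A
Take 29 from A
Take 45 from B
Take 46 from A

Merged: [5, 6, 8, 29, 45, 46, 61, 78, 92]


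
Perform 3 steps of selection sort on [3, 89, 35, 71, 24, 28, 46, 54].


Initial: [3, 89, 35, 71, 24, 28, 46, 54]
Step 1: min=3 at 0
  Swap: [3, 89, 35, 71, 24, 28, 46, 54]
Step 2: min=24 at 4
  Swap: [3, 24, 35, 71, 89, 28, 46, 54]
Step 3: min=28 at 5
  Swap: [3, 24, 28, 71, 89, 35, 46, 54]

After 3 steps: [3, 24, 28, 71, 89, 35, 46, 54]


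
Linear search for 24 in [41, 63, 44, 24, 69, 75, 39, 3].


i=0: 41!=24
i=1: 63!=24
i=2: 44!=24
i=3: 24==24 found!

Found at 3, 4 comps


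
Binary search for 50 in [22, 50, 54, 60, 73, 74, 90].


Step 1: lo=0, hi=6, mid=3, val=60
Step 2: lo=0, hi=2, mid=1, val=50

Found at index 1


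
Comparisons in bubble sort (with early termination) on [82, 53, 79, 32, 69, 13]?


Algorithm: bubble sort (with early termination)
Input: [82, 53, 79, 32, 69, 13]
Sorted: [13, 32, 53, 69, 79, 82]

15


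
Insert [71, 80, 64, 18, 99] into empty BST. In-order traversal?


Insert 71: root
Insert 80: R from 71
Insert 64: L from 71
Insert 18: L from 71 -> L from 64
Insert 99: R from 71 -> R from 80

In-order: [18, 64, 71, 80, 99]


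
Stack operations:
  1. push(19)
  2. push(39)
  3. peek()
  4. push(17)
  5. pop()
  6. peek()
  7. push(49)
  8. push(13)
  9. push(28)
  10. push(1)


push(19) -> [19]
push(39) -> [19, 39]
peek()->39
push(17) -> [19, 39, 17]
pop()->17, [19, 39]
peek()->39
push(49) -> [19, 39, 49]
push(13) -> [19, 39, 49, 13]
push(28) -> [19, 39, 49, 13, 28]
push(1) -> [19, 39, 49, 13, 28, 1]

Final stack: [19, 39, 49, 13, 28, 1]


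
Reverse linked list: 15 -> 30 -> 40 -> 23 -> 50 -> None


Step 1: curr=15, set curr.next=prev(None) | reversed so far: 15
Step 2: curr=30, set curr.next=prev(15) | reversed so far: 30 -> 15
Step 3: curr=40, set curr.next=prev(30) | reversed so far: 40 -> 30 -> 15
Step 4: curr=23, set curr.next=prev(40) | reversed so far: 23 -> 40 -> 30 -> 15
Step 5: curr=50, set curr.next=prev(23) | reversed so far: 50 -> 23 -> 40 -> 30 -> 15

50 -> 23 -> 40 -> 30 -> 15 -> None


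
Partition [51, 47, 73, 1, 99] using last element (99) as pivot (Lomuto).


Pivot: 99
  51 <= 99: advance i (no swap)
  47 <= 99: advance i (no swap)
  73 <= 99: advance i (no swap)
  1 <= 99: advance i (no swap)
Place pivot at 4: [51, 47, 73, 1, 99]

Partitioned: [51, 47, 73, 1, 99]


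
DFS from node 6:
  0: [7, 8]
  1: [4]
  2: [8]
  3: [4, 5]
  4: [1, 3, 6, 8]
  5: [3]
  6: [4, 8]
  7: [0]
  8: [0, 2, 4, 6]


Visit 6, push [8, 4]
Visit 4, push [8, 3, 1]
Visit 1, push []
Visit 3, push [5]
Visit 5, push []
Visit 8, push [2, 0]
Visit 0, push [7]
Visit 7, push []
Visit 2, push []

DFS order: [6, 4, 1, 3, 5, 8, 0, 7, 2]


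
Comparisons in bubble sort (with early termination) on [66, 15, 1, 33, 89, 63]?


Algorithm: bubble sort (with early termination)
Input: [66, 15, 1, 33, 89, 63]
Sorted: [1, 15, 33, 63, 66, 89]

12


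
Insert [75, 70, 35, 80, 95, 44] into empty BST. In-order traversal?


Insert 75: root
Insert 70: L from 75
Insert 35: L from 75 -> L from 70
Insert 80: R from 75
Insert 95: R from 75 -> R from 80
Insert 44: L from 75 -> L from 70 -> R from 35

In-order: [35, 44, 70, 75, 80, 95]


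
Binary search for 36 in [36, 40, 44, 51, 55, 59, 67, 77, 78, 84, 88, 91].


Step 1: lo=0, hi=11, mid=5, val=59
Step 2: lo=0, hi=4, mid=2, val=44
Step 3: lo=0, hi=1, mid=0, val=36

Found at index 0


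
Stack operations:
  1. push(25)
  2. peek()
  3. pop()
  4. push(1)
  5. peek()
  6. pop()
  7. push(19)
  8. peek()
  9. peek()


push(25) -> [25]
peek()->25
pop()->25, []
push(1) -> [1]
peek()->1
pop()->1, []
push(19) -> [19]
peek()->19
peek()->19

Final stack: [19]


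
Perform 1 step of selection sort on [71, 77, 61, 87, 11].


Initial: [71, 77, 61, 87, 11]
Step 1: min=11 at 4
  Swap: [11, 77, 61, 87, 71]

After 1 step: [11, 77, 61, 87, 71]


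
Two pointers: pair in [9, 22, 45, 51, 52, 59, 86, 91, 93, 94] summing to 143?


lo=0(9)+hi=9(94)=103
lo=1(22)+hi=9(94)=116
lo=2(45)+hi=9(94)=139
lo=3(51)+hi=9(94)=145
lo=3(51)+hi=8(93)=144
lo=3(51)+hi=7(91)=142
lo=4(52)+hi=7(91)=143

Yes: 52+91=143


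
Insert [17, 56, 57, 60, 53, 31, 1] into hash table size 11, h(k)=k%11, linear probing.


Insert 17: h=6 -> slot 6
Insert 56: h=1 -> slot 1
Insert 57: h=2 -> slot 2
Insert 60: h=5 -> slot 5
Insert 53: h=9 -> slot 9
Insert 31: h=9, 1 probes -> slot 10
Insert 1: h=1, 2 probes -> slot 3

Table: [None, 56, 57, 1, None, 60, 17, None, None, 53, 31]


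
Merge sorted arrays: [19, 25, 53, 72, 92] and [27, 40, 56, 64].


Take 19 from A
Take 25 from A
Take 27 from B
Take 40 from B
Take 53 from A
Take 56 from B
Take 64 from B

Merged: [19, 25, 27, 40, 53, 56, 64, 72, 92]


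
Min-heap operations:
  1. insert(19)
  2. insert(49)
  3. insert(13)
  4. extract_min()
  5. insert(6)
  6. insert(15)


insert(19) -> [19]
insert(49) -> [19, 49]
insert(13) -> [13, 49, 19]
extract_min()->13, [19, 49]
insert(6) -> [6, 49, 19]
insert(15) -> [6, 15, 19, 49]

Final heap: [6, 15, 19, 49]


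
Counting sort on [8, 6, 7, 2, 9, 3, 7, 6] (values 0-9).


Input: [8, 6, 7, 2, 9, 3, 7, 6]
Counts: [0, 0, 1, 1, 0, 0, 2, 2, 1, 1]

Sorted: [2, 3, 6, 6, 7, 7, 8, 9]


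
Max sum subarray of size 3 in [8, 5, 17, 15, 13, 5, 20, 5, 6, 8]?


[0:3]: 30
[1:4]: 37
[2:5]: 45
[3:6]: 33
[4:7]: 38
[5:8]: 30
[6:9]: 31
[7:10]: 19

Max: 45 at [2:5]


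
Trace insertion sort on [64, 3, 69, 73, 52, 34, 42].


Initial: [64, 3, 69, 73, 52, 34, 42]
Insert 3: [3, 64, 69, 73, 52, 34, 42]
Insert 69: [3, 64, 69, 73, 52, 34, 42]
Insert 73: [3, 64, 69, 73, 52, 34, 42]
Insert 52: [3, 52, 64, 69, 73, 34, 42]
Insert 34: [3, 34, 52, 64, 69, 73, 42]
Insert 42: [3, 34, 42, 52, 64, 69, 73]

Sorted: [3, 34, 42, 52, 64, 69, 73]


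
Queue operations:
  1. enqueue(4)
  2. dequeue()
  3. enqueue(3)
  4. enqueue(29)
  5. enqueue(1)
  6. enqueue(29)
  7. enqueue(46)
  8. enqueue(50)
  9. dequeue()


enqueue(4) -> [4]
dequeue()->4, []
enqueue(3) -> [3]
enqueue(29) -> [3, 29]
enqueue(1) -> [3, 29, 1]
enqueue(29) -> [3, 29, 1, 29]
enqueue(46) -> [3, 29, 1, 29, 46]
enqueue(50) -> [3, 29, 1, 29, 46, 50]
dequeue()->3, [29, 1, 29, 46, 50]

Final queue: [29, 1, 29, 46, 50]


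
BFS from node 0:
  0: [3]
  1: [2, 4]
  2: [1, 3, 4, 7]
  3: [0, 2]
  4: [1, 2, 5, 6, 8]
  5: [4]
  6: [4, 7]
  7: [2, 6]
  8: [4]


Visit 0, enqueue [3]
Visit 3, enqueue [2]
Visit 2, enqueue [1, 4, 7]
Visit 1, enqueue []
Visit 4, enqueue [5, 6, 8]
Visit 7, enqueue []
Visit 5, enqueue []
Visit 6, enqueue []
Visit 8, enqueue []

BFS order: [0, 3, 2, 1, 4, 7, 5, 6, 8]


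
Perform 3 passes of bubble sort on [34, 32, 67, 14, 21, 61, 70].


Initial: [34, 32, 67, 14, 21, 61, 70]
Pass 1: [32, 34, 14, 21, 61, 67, 70] (4 swaps)
Pass 2: [32, 14, 21, 34, 61, 67, 70] (2 swaps)
Pass 3: [14, 21, 32, 34, 61, 67, 70] (2 swaps)

After 3 passes: [14, 21, 32, 34, 61, 67, 70]


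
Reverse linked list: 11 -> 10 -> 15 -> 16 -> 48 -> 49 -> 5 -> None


Step 1: curr=11, set curr.next=prev(None) | reversed so far: 11
Step 2: curr=10, set curr.next=prev(11) | reversed so far: 10 -> 11
Step 3: curr=15, set curr.next=prev(10) | reversed so far: 15 -> 10 -> 11
Step 4: curr=16, set curr.next=prev(15) | reversed so far: 16 -> 15 -> 10 -> 11
Step 5: curr=48, set curr.next=prev(16) | reversed so far: 48 -> 16 -> 15 -> 10 -> 11
Step 6: curr=49, set curr.next=prev(48) | reversed so far: 49 -> 48 -> 16 -> 15 -> 10 -> 11
Step 7: curr=5, set curr.next=prev(49) | reversed so far: 5 -> 49 -> 48 -> 16 -> 15 -> 10 -> 11

5 -> 49 -> 48 -> 16 -> 15 -> 10 -> 11 -> None


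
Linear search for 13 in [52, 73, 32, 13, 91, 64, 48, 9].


i=0: 52!=13
i=1: 73!=13
i=2: 32!=13
i=3: 13==13 found!

Found at 3, 4 comps


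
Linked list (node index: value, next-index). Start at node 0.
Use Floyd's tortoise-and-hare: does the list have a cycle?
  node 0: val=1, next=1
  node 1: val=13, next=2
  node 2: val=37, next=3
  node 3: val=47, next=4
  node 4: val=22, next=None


Floyd's tortoise (slow, +1) and hare (fast, +2):
  init: slow=0, fast=0
  step 1: slow=1, fast=2
  step 2: slow=2, fast=4
  step 3: fast -> None, no cycle

Cycle: no


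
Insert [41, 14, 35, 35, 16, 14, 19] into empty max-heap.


Insert 41: [41]
Insert 14: [41, 14]
Insert 35: [41, 14, 35]
Insert 35: [41, 35, 35, 14]
Insert 16: [41, 35, 35, 14, 16]
Insert 14: [41, 35, 35, 14, 16, 14]
Insert 19: [41, 35, 35, 14, 16, 14, 19]

Final heap: [41, 35, 35, 14, 16, 14, 19]


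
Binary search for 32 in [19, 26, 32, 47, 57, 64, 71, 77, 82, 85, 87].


Step 1: lo=0, hi=10, mid=5, val=64
Step 2: lo=0, hi=4, mid=2, val=32

Found at index 2


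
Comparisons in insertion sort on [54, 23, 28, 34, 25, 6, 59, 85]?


Algorithm: insertion sort
Input: [54, 23, 28, 34, 25, 6, 59, 85]
Sorted: [6, 23, 25, 28, 34, 54, 59, 85]

16


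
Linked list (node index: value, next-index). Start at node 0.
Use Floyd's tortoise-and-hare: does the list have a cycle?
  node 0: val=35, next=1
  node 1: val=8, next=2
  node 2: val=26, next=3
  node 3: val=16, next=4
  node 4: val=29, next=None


Floyd's tortoise (slow, +1) and hare (fast, +2):
  init: slow=0, fast=0
  step 1: slow=1, fast=2
  step 2: slow=2, fast=4
  step 3: fast -> None, no cycle

Cycle: no


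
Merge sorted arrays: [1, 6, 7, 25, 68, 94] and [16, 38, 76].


Take 1 from A
Take 6 from A
Take 7 from A
Take 16 from B
Take 25 from A
Take 38 from B
Take 68 from A
Take 76 from B

Merged: [1, 6, 7, 16, 25, 38, 68, 76, 94]


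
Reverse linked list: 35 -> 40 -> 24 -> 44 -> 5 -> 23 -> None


Step 1: curr=35, set curr.next=prev(None) | reversed so far: 35
Step 2: curr=40, set curr.next=prev(35) | reversed so far: 40 -> 35
Step 3: curr=24, set curr.next=prev(40) | reversed so far: 24 -> 40 -> 35
Step 4: curr=44, set curr.next=prev(24) | reversed so far: 44 -> 24 -> 40 -> 35
Step 5: curr=5, set curr.next=prev(44) | reversed so far: 5 -> 44 -> 24 -> 40 -> 35
Step 6: curr=23, set curr.next=prev(5) | reversed so far: 23 -> 5 -> 44 -> 24 -> 40 -> 35

23 -> 5 -> 44 -> 24 -> 40 -> 35 -> None


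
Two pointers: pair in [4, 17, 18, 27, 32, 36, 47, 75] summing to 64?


lo=0(4)+hi=7(75)=79
lo=0(4)+hi=6(47)=51
lo=1(17)+hi=6(47)=64

Yes: 17+47=64


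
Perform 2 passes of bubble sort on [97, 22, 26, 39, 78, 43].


Initial: [97, 22, 26, 39, 78, 43]
Pass 1: [22, 26, 39, 78, 43, 97] (5 swaps)
Pass 2: [22, 26, 39, 43, 78, 97] (1 swaps)

After 2 passes: [22, 26, 39, 43, 78, 97]


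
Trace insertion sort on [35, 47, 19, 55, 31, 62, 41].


Initial: [35, 47, 19, 55, 31, 62, 41]
Insert 47: [35, 47, 19, 55, 31, 62, 41]
Insert 19: [19, 35, 47, 55, 31, 62, 41]
Insert 55: [19, 35, 47, 55, 31, 62, 41]
Insert 31: [19, 31, 35, 47, 55, 62, 41]
Insert 62: [19, 31, 35, 47, 55, 62, 41]
Insert 41: [19, 31, 35, 41, 47, 55, 62]

Sorted: [19, 31, 35, 41, 47, 55, 62]


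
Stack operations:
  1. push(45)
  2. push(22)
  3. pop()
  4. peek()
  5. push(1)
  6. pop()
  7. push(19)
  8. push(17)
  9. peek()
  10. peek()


push(45) -> [45]
push(22) -> [45, 22]
pop()->22, [45]
peek()->45
push(1) -> [45, 1]
pop()->1, [45]
push(19) -> [45, 19]
push(17) -> [45, 19, 17]
peek()->17
peek()->17

Final stack: [45, 19, 17]


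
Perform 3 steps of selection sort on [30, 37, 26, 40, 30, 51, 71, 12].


Initial: [30, 37, 26, 40, 30, 51, 71, 12]
Step 1: min=12 at 7
  Swap: [12, 37, 26, 40, 30, 51, 71, 30]
Step 2: min=26 at 2
  Swap: [12, 26, 37, 40, 30, 51, 71, 30]
Step 3: min=30 at 4
  Swap: [12, 26, 30, 40, 37, 51, 71, 30]

After 3 steps: [12, 26, 30, 40, 37, 51, 71, 30]


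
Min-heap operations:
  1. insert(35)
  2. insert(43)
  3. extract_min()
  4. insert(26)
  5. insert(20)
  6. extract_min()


insert(35) -> [35]
insert(43) -> [35, 43]
extract_min()->35, [43]
insert(26) -> [26, 43]
insert(20) -> [20, 43, 26]
extract_min()->20, [26, 43]

Final heap: [26, 43]


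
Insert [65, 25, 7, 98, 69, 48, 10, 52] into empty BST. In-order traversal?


Insert 65: root
Insert 25: L from 65
Insert 7: L from 65 -> L from 25
Insert 98: R from 65
Insert 69: R from 65 -> L from 98
Insert 48: L from 65 -> R from 25
Insert 10: L from 65 -> L from 25 -> R from 7
Insert 52: L from 65 -> R from 25 -> R from 48

In-order: [7, 10, 25, 48, 52, 65, 69, 98]


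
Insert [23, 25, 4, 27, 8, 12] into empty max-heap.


Insert 23: [23]
Insert 25: [25, 23]
Insert 4: [25, 23, 4]
Insert 27: [27, 25, 4, 23]
Insert 8: [27, 25, 4, 23, 8]
Insert 12: [27, 25, 12, 23, 8, 4]

Final heap: [27, 25, 12, 23, 8, 4]


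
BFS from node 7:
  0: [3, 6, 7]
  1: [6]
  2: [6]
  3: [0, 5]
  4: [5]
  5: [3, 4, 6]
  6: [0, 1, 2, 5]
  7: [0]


Visit 7, enqueue [0]
Visit 0, enqueue [3, 6]
Visit 3, enqueue [5]
Visit 6, enqueue [1, 2]
Visit 5, enqueue [4]
Visit 1, enqueue []
Visit 2, enqueue []
Visit 4, enqueue []

BFS order: [7, 0, 3, 6, 5, 1, 2, 4]


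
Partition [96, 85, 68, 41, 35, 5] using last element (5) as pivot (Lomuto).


Pivot: 5
Place pivot at 0: [5, 85, 68, 41, 35, 96]

Partitioned: [5, 85, 68, 41, 35, 96]


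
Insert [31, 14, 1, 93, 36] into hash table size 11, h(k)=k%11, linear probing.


Insert 31: h=9 -> slot 9
Insert 14: h=3 -> slot 3
Insert 1: h=1 -> slot 1
Insert 93: h=5 -> slot 5
Insert 36: h=3, 1 probes -> slot 4

Table: [None, 1, None, 14, 36, 93, None, None, None, 31, None]


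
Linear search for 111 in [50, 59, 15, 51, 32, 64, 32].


i=0: 50!=111
i=1: 59!=111
i=2: 15!=111
i=3: 51!=111
i=4: 32!=111
i=5: 64!=111
i=6: 32!=111

Not found, 7 comps


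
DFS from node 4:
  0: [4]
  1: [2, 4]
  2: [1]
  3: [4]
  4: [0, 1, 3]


Visit 4, push [3, 1, 0]
Visit 0, push []
Visit 1, push [2]
Visit 2, push []
Visit 3, push []

DFS order: [4, 0, 1, 2, 3]


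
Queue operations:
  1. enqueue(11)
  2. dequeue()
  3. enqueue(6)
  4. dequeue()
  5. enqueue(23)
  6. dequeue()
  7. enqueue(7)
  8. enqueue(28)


enqueue(11) -> [11]
dequeue()->11, []
enqueue(6) -> [6]
dequeue()->6, []
enqueue(23) -> [23]
dequeue()->23, []
enqueue(7) -> [7]
enqueue(28) -> [7, 28]

Final queue: [7, 28]


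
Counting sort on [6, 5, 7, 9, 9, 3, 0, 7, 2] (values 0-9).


Input: [6, 5, 7, 9, 9, 3, 0, 7, 2]
Counts: [1, 0, 1, 1, 0, 1, 1, 2, 0, 2]

Sorted: [0, 2, 3, 5, 6, 7, 7, 9, 9]


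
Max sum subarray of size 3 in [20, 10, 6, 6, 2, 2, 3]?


[0:3]: 36
[1:4]: 22
[2:5]: 14
[3:6]: 10
[4:7]: 7

Max: 36 at [0:3]


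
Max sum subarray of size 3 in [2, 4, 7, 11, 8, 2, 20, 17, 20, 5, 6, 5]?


[0:3]: 13
[1:4]: 22
[2:5]: 26
[3:6]: 21
[4:7]: 30
[5:8]: 39
[6:9]: 57
[7:10]: 42
[8:11]: 31
[9:12]: 16

Max: 57 at [6:9]


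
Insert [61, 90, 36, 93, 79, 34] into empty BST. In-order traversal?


Insert 61: root
Insert 90: R from 61
Insert 36: L from 61
Insert 93: R from 61 -> R from 90
Insert 79: R from 61 -> L from 90
Insert 34: L from 61 -> L from 36

In-order: [34, 36, 61, 79, 90, 93]


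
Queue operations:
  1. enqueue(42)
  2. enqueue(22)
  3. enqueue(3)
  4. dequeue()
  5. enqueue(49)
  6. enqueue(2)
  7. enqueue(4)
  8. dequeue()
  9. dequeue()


enqueue(42) -> [42]
enqueue(22) -> [42, 22]
enqueue(3) -> [42, 22, 3]
dequeue()->42, [22, 3]
enqueue(49) -> [22, 3, 49]
enqueue(2) -> [22, 3, 49, 2]
enqueue(4) -> [22, 3, 49, 2, 4]
dequeue()->22, [3, 49, 2, 4]
dequeue()->3, [49, 2, 4]

Final queue: [49, 2, 4]


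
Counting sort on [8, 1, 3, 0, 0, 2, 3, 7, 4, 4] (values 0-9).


Input: [8, 1, 3, 0, 0, 2, 3, 7, 4, 4]
Counts: [2, 1, 1, 2, 2, 0, 0, 1, 1, 0]

Sorted: [0, 0, 1, 2, 3, 3, 4, 4, 7, 8]


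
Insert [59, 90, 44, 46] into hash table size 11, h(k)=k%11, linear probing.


Insert 59: h=4 -> slot 4
Insert 90: h=2 -> slot 2
Insert 44: h=0 -> slot 0
Insert 46: h=2, 1 probes -> slot 3

Table: [44, None, 90, 46, 59, None, None, None, None, None, None]


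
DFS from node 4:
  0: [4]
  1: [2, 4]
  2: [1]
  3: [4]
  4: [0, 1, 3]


Visit 4, push [3, 1, 0]
Visit 0, push []
Visit 1, push [2]
Visit 2, push []
Visit 3, push []

DFS order: [4, 0, 1, 2, 3]


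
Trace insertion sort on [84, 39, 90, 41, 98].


Initial: [84, 39, 90, 41, 98]
Insert 39: [39, 84, 90, 41, 98]
Insert 90: [39, 84, 90, 41, 98]
Insert 41: [39, 41, 84, 90, 98]
Insert 98: [39, 41, 84, 90, 98]

Sorted: [39, 41, 84, 90, 98]


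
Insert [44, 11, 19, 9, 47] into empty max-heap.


Insert 44: [44]
Insert 11: [44, 11]
Insert 19: [44, 11, 19]
Insert 9: [44, 11, 19, 9]
Insert 47: [47, 44, 19, 9, 11]

Final heap: [47, 44, 19, 9, 11]


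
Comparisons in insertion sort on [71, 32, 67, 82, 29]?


Algorithm: insertion sort
Input: [71, 32, 67, 82, 29]
Sorted: [29, 32, 67, 71, 82]

8


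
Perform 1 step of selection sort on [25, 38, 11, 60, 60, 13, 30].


Initial: [25, 38, 11, 60, 60, 13, 30]
Step 1: min=11 at 2
  Swap: [11, 38, 25, 60, 60, 13, 30]

After 1 step: [11, 38, 25, 60, 60, 13, 30]


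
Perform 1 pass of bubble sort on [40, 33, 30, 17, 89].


Initial: [40, 33, 30, 17, 89]
Pass 1: [33, 30, 17, 40, 89] (3 swaps)

After 1 pass: [33, 30, 17, 40, 89]


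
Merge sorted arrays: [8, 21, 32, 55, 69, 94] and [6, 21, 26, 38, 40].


Take 6 from B
Take 8 from A
Take 21 from A
Take 21 from B
Take 26 from B
Take 32 from A
Take 38 from B
Take 40 from B

Merged: [6, 8, 21, 21, 26, 32, 38, 40, 55, 69, 94]


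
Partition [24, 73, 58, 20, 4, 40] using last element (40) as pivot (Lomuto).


Pivot: 40
  24 <= 40: advance i (no swap)
  20 <= 40: swap -> [24, 20, 58, 73, 4, 40]
  4 <= 40: swap -> [24, 20, 4, 73, 58, 40]
Place pivot at 3: [24, 20, 4, 40, 58, 73]

Partitioned: [24, 20, 4, 40, 58, 73]


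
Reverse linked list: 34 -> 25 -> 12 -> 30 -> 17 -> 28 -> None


Step 1: curr=34, set curr.next=prev(None) | reversed so far: 34
Step 2: curr=25, set curr.next=prev(34) | reversed so far: 25 -> 34
Step 3: curr=12, set curr.next=prev(25) | reversed so far: 12 -> 25 -> 34
Step 4: curr=30, set curr.next=prev(12) | reversed so far: 30 -> 12 -> 25 -> 34
Step 5: curr=17, set curr.next=prev(30) | reversed so far: 17 -> 30 -> 12 -> 25 -> 34
Step 6: curr=28, set curr.next=prev(17) | reversed so far: 28 -> 17 -> 30 -> 12 -> 25 -> 34

28 -> 17 -> 30 -> 12 -> 25 -> 34 -> None


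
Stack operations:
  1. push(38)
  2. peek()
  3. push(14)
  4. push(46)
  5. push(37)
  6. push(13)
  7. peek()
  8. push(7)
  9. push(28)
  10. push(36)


push(38) -> [38]
peek()->38
push(14) -> [38, 14]
push(46) -> [38, 14, 46]
push(37) -> [38, 14, 46, 37]
push(13) -> [38, 14, 46, 37, 13]
peek()->13
push(7) -> [38, 14, 46, 37, 13, 7]
push(28) -> [38, 14, 46, 37, 13, 7, 28]
push(36) -> [38, 14, 46, 37, 13, 7, 28, 36]

Final stack: [38, 14, 46, 37, 13, 7, 28, 36]


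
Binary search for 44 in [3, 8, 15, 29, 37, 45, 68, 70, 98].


Step 1: lo=0, hi=8, mid=4, val=37
Step 2: lo=5, hi=8, mid=6, val=68
Step 3: lo=5, hi=5, mid=5, val=45

Not found


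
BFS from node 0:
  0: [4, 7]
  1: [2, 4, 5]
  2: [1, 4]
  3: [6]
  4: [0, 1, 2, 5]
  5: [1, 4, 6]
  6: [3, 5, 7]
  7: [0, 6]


Visit 0, enqueue [4, 7]
Visit 4, enqueue [1, 2, 5]
Visit 7, enqueue [6]
Visit 1, enqueue []
Visit 2, enqueue []
Visit 5, enqueue []
Visit 6, enqueue [3]
Visit 3, enqueue []

BFS order: [0, 4, 7, 1, 2, 5, 6, 3]


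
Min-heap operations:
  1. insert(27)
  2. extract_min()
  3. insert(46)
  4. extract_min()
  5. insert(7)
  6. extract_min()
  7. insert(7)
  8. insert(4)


insert(27) -> [27]
extract_min()->27, []
insert(46) -> [46]
extract_min()->46, []
insert(7) -> [7]
extract_min()->7, []
insert(7) -> [7]
insert(4) -> [4, 7]

Final heap: [4, 7]


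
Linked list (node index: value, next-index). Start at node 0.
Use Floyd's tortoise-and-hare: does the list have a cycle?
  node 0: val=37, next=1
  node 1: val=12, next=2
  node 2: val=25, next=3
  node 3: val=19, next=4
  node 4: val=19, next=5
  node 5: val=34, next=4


Floyd's tortoise (slow, +1) and hare (fast, +2):
  init: slow=0, fast=0
  step 1: slow=1, fast=2
  step 2: slow=2, fast=4
  step 3: slow=3, fast=4
  step 4: slow=4, fast=4
  slow == fast at node 4: cycle detected

Cycle: yes


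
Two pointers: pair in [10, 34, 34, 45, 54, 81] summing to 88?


lo=0(10)+hi=5(81)=91
lo=0(10)+hi=4(54)=64
lo=1(34)+hi=4(54)=88

Yes: 34+54=88


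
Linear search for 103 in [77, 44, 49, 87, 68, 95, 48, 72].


i=0: 77!=103
i=1: 44!=103
i=2: 49!=103
i=3: 87!=103
i=4: 68!=103
i=5: 95!=103
i=6: 48!=103
i=7: 72!=103

Not found, 8 comps


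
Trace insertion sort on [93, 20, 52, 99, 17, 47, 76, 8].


Initial: [93, 20, 52, 99, 17, 47, 76, 8]
Insert 20: [20, 93, 52, 99, 17, 47, 76, 8]
Insert 52: [20, 52, 93, 99, 17, 47, 76, 8]
Insert 99: [20, 52, 93, 99, 17, 47, 76, 8]
Insert 17: [17, 20, 52, 93, 99, 47, 76, 8]
Insert 47: [17, 20, 47, 52, 93, 99, 76, 8]
Insert 76: [17, 20, 47, 52, 76, 93, 99, 8]
Insert 8: [8, 17, 20, 47, 52, 76, 93, 99]

Sorted: [8, 17, 20, 47, 52, 76, 93, 99]


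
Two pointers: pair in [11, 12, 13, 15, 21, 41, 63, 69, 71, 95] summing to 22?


lo=0(11)+hi=9(95)=106
lo=0(11)+hi=8(71)=82
lo=0(11)+hi=7(69)=80
lo=0(11)+hi=6(63)=74
lo=0(11)+hi=5(41)=52
lo=0(11)+hi=4(21)=32
lo=0(11)+hi=3(15)=26
lo=0(11)+hi=2(13)=24
lo=0(11)+hi=1(12)=23

No pair found


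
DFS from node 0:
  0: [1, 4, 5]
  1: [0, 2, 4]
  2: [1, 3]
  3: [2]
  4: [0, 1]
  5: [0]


Visit 0, push [5, 4, 1]
Visit 1, push [4, 2]
Visit 2, push [3]
Visit 3, push []
Visit 4, push []
Visit 5, push []

DFS order: [0, 1, 2, 3, 4, 5]


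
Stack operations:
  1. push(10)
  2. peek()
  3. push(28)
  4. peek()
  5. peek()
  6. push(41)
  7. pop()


push(10) -> [10]
peek()->10
push(28) -> [10, 28]
peek()->28
peek()->28
push(41) -> [10, 28, 41]
pop()->41, [10, 28]

Final stack: [10, 28]


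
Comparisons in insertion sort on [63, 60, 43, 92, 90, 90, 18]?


Algorithm: insertion sort
Input: [63, 60, 43, 92, 90, 90, 18]
Sorted: [18, 43, 60, 63, 90, 90, 92]

14


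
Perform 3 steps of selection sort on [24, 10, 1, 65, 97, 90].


Initial: [24, 10, 1, 65, 97, 90]
Step 1: min=1 at 2
  Swap: [1, 10, 24, 65, 97, 90]
Step 2: min=10 at 1
  Swap: [1, 10, 24, 65, 97, 90]
Step 3: min=24 at 2
  Swap: [1, 10, 24, 65, 97, 90]

After 3 steps: [1, 10, 24, 65, 97, 90]


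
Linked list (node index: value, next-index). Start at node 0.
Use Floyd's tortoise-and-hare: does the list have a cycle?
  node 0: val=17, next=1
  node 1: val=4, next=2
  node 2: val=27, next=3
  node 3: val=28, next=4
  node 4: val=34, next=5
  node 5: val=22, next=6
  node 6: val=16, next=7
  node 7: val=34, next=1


Floyd's tortoise (slow, +1) and hare (fast, +2):
  init: slow=0, fast=0
  step 1: slow=1, fast=2
  step 2: slow=2, fast=4
  step 3: slow=3, fast=6
  step 4: slow=4, fast=1
  step 5: slow=5, fast=3
  step 6: slow=6, fast=5
  step 7: slow=7, fast=7
  slow == fast at node 7: cycle detected

Cycle: yes


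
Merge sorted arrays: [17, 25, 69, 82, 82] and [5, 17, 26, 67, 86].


Take 5 from B
Take 17 from A
Take 17 from B
Take 25 from A
Take 26 from B
Take 67 from B
Take 69 from A
Take 82 from A
Take 82 from A

Merged: [5, 17, 17, 25, 26, 67, 69, 82, 82, 86]


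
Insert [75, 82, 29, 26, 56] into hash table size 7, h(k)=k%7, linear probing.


Insert 75: h=5 -> slot 5
Insert 82: h=5, 1 probes -> slot 6
Insert 29: h=1 -> slot 1
Insert 26: h=5, 2 probes -> slot 0
Insert 56: h=0, 2 probes -> slot 2

Table: [26, 29, 56, None, None, 75, 82]


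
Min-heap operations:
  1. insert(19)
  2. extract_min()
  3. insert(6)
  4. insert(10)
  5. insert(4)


insert(19) -> [19]
extract_min()->19, []
insert(6) -> [6]
insert(10) -> [6, 10]
insert(4) -> [4, 10, 6]

Final heap: [4, 10, 6]


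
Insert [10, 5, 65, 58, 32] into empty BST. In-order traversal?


Insert 10: root
Insert 5: L from 10
Insert 65: R from 10
Insert 58: R from 10 -> L from 65
Insert 32: R from 10 -> L from 65 -> L from 58

In-order: [5, 10, 32, 58, 65]


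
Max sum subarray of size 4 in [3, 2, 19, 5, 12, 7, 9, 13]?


[0:4]: 29
[1:5]: 38
[2:6]: 43
[3:7]: 33
[4:8]: 41

Max: 43 at [2:6]


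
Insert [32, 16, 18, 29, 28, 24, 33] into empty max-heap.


Insert 32: [32]
Insert 16: [32, 16]
Insert 18: [32, 16, 18]
Insert 29: [32, 29, 18, 16]
Insert 28: [32, 29, 18, 16, 28]
Insert 24: [32, 29, 24, 16, 28, 18]
Insert 33: [33, 29, 32, 16, 28, 18, 24]

Final heap: [33, 29, 32, 16, 28, 18, 24]


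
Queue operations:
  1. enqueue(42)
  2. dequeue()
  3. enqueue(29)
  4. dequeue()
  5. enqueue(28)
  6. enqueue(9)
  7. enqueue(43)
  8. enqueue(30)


enqueue(42) -> [42]
dequeue()->42, []
enqueue(29) -> [29]
dequeue()->29, []
enqueue(28) -> [28]
enqueue(9) -> [28, 9]
enqueue(43) -> [28, 9, 43]
enqueue(30) -> [28, 9, 43, 30]

Final queue: [28, 9, 43, 30]


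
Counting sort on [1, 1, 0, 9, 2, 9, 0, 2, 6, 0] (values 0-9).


Input: [1, 1, 0, 9, 2, 9, 0, 2, 6, 0]
Counts: [3, 2, 2, 0, 0, 0, 1, 0, 0, 2]

Sorted: [0, 0, 0, 1, 1, 2, 2, 6, 9, 9]


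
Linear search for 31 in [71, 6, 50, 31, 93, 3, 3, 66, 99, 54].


i=0: 71!=31
i=1: 6!=31
i=2: 50!=31
i=3: 31==31 found!

Found at 3, 4 comps


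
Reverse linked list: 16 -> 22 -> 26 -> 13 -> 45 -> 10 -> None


Step 1: curr=16, set curr.next=prev(None) | reversed so far: 16
Step 2: curr=22, set curr.next=prev(16) | reversed so far: 22 -> 16
Step 3: curr=26, set curr.next=prev(22) | reversed so far: 26 -> 22 -> 16
Step 4: curr=13, set curr.next=prev(26) | reversed so far: 13 -> 26 -> 22 -> 16
Step 5: curr=45, set curr.next=prev(13) | reversed so far: 45 -> 13 -> 26 -> 22 -> 16
Step 6: curr=10, set curr.next=prev(45) | reversed so far: 10 -> 45 -> 13 -> 26 -> 22 -> 16

10 -> 45 -> 13 -> 26 -> 22 -> 16 -> None


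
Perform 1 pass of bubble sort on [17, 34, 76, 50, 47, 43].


Initial: [17, 34, 76, 50, 47, 43]
Pass 1: [17, 34, 50, 47, 43, 76] (3 swaps)

After 1 pass: [17, 34, 50, 47, 43, 76]


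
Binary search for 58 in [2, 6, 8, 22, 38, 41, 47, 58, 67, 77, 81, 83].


Step 1: lo=0, hi=11, mid=5, val=41
Step 2: lo=6, hi=11, mid=8, val=67
Step 3: lo=6, hi=7, mid=6, val=47
Step 4: lo=7, hi=7, mid=7, val=58

Found at index 7


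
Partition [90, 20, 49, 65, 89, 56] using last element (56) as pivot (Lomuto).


Pivot: 56
  20 <= 56: swap -> [20, 90, 49, 65, 89, 56]
  49 <= 56: swap -> [20, 49, 90, 65, 89, 56]
Place pivot at 2: [20, 49, 56, 65, 89, 90]

Partitioned: [20, 49, 56, 65, 89, 90]


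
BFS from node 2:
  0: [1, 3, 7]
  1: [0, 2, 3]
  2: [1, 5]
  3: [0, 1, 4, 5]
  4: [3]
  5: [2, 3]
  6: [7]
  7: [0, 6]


Visit 2, enqueue [1, 5]
Visit 1, enqueue [0, 3]
Visit 5, enqueue []
Visit 0, enqueue [7]
Visit 3, enqueue [4]
Visit 7, enqueue [6]
Visit 4, enqueue []
Visit 6, enqueue []

BFS order: [2, 1, 5, 0, 3, 7, 4, 6]


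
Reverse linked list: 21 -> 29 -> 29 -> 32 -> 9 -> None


Step 1: curr=21, set curr.next=prev(None) | reversed so far: 21
Step 2: curr=29, set curr.next=prev(21) | reversed so far: 29 -> 21
Step 3: curr=29, set curr.next=prev(29) | reversed so far: 29 -> 29 -> 21
Step 4: curr=32, set curr.next=prev(29) | reversed so far: 32 -> 29 -> 29 -> 21
Step 5: curr=9, set curr.next=prev(32) | reversed so far: 9 -> 32 -> 29 -> 29 -> 21

9 -> 32 -> 29 -> 29 -> 21 -> None


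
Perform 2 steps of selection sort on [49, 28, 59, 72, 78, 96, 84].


Initial: [49, 28, 59, 72, 78, 96, 84]
Step 1: min=28 at 1
  Swap: [28, 49, 59, 72, 78, 96, 84]
Step 2: min=49 at 1
  Swap: [28, 49, 59, 72, 78, 96, 84]

After 2 steps: [28, 49, 59, 72, 78, 96, 84]


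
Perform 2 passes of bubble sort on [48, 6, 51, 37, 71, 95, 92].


Initial: [48, 6, 51, 37, 71, 95, 92]
Pass 1: [6, 48, 37, 51, 71, 92, 95] (3 swaps)
Pass 2: [6, 37, 48, 51, 71, 92, 95] (1 swaps)

After 2 passes: [6, 37, 48, 51, 71, 92, 95]


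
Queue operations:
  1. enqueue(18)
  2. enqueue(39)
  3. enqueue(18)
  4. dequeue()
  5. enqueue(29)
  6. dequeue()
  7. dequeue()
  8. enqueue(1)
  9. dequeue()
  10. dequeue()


enqueue(18) -> [18]
enqueue(39) -> [18, 39]
enqueue(18) -> [18, 39, 18]
dequeue()->18, [39, 18]
enqueue(29) -> [39, 18, 29]
dequeue()->39, [18, 29]
dequeue()->18, [29]
enqueue(1) -> [29, 1]
dequeue()->29, [1]
dequeue()->1, []

Final queue: []


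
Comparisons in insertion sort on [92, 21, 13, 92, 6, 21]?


Algorithm: insertion sort
Input: [92, 21, 13, 92, 6, 21]
Sorted: [6, 13, 21, 21, 92, 92]

11


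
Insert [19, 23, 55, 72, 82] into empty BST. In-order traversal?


Insert 19: root
Insert 23: R from 19
Insert 55: R from 19 -> R from 23
Insert 72: R from 19 -> R from 23 -> R from 55
Insert 82: R from 19 -> R from 23 -> R from 55 -> R from 72

In-order: [19, 23, 55, 72, 82]


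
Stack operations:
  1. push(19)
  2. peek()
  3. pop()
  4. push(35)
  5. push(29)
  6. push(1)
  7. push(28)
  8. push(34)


push(19) -> [19]
peek()->19
pop()->19, []
push(35) -> [35]
push(29) -> [35, 29]
push(1) -> [35, 29, 1]
push(28) -> [35, 29, 1, 28]
push(34) -> [35, 29, 1, 28, 34]

Final stack: [35, 29, 1, 28, 34]


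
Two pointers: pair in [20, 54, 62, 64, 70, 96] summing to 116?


lo=0(20)+hi=5(96)=116

Yes: 20+96=116


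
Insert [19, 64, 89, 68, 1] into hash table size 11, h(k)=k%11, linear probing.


Insert 19: h=8 -> slot 8
Insert 64: h=9 -> slot 9
Insert 89: h=1 -> slot 1
Insert 68: h=2 -> slot 2
Insert 1: h=1, 2 probes -> slot 3

Table: [None, 89, 68, 1, None, None, None, None, 19, 64, None]


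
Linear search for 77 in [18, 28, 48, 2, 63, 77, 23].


i=0: 18!=77
i=1: 28!=77
i=2: 48!=77
i=3: 2!=77
i=4: 63!=77
i=5: 77==77 found!

Found at 5, 6 comps


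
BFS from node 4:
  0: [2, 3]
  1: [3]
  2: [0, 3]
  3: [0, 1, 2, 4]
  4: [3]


Visit 4, enqueue [3]
Visit 3, enqueue [0, 1, 2]
Visit 0, enqueue []
Visit 1, enqueue []
Visit 2, enqueue []

BFS order: [4, 3, 0, 1, 2]


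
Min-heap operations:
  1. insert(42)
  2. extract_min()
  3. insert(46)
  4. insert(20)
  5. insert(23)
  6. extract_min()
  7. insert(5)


insert(42) -> [42]
extract_min()->42, []
insert(46) -> [46]
insert(20) -> [20, 46]
insert(23) -> [20, 46, 23]
extract_min()->20, [23, 46]
insert(5) -> [5, 46, 23]

Final heap: [5, 46, 23]


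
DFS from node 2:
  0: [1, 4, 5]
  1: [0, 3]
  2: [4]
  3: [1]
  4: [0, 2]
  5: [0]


Visit 2, push [4]
Visit 4, push [0]
Visit 0, push [5, 1]
Visit 1, push [3]
Visit 3, push []
Visit 5, push []

DFS order: [2, 4, 0, 1, 3, 5]


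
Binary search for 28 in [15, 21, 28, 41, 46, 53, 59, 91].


Step 1: lo=0, hi=7, mid=3, val=41
Step 2: lo=0, hi=2, mid=1, val=21
Step 3: lo=2, hi=2, mid=2, val=28

Found at index 2


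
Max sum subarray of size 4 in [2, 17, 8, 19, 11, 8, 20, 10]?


[0:4]: 46
[1:5]: 55
[2:6]: 46
[3:7]: 58
[4:8]: 49

Max: 58 at [3:7]


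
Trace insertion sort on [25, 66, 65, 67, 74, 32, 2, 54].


Initial: [25, 66, 65, 67, 74, 32, 2, 54]
Insert 66: [25, 66, 65, 67, 74, 32, 2, 54]
Insert 65: [25, 65, 66, 67, 74, 32, 2, 54]
Insert 67: [25, 65, 66, 67, 74, 32, 2, 54]
Insert 74: [25, 65, 66, 67, 74, 32, 2, 54]
Insert 32: [25, 32, 65, 66, 67, 74, 2, 54]
Insert 2: [2, 25, 32, 65, 66, 67, 74, 54]
Insert 54: [2, 25, 32, 54, 65, 66, 67, 74]

Sorted: [2, 25, 32, 54, 65, 66, 67, 74]


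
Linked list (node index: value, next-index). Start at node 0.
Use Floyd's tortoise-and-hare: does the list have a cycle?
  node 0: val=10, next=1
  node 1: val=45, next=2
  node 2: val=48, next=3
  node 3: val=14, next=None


Floyd's tortoise (slow, +1) and hare (fast, +2):
  init: slow=0, fast=0
  step 1: slow=1, fast=2
  step 2: fast 2->3->None, no cycle

Cycle: no


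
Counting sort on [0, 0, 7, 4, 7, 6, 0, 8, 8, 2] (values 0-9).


Input: [0, 0, 7, 4, 7, 6, 0, 8, 8, 2]
Counts: [3, 0, 1, 0, 1, 0, 1, 2, 2, 0]

Sorted: [0, 0, 0, 2, 4, 6, 7, 7, 8, 8]


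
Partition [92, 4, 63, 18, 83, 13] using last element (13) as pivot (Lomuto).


Pivot: 13
  4 <= 13: swap -> [4, 92, 63, 18, 83, 13]
Place pivot at 1: [4, 13, 63, 18, 83, 92]

Partitioned: [4, 13, 63, 18, 83, 92]


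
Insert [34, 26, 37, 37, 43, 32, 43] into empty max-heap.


Insert 34: [34]
Insert 26: [34, 26]
Insert 37: [37, 26, 34]
Insert 37: [37, 37, 34, 26]
Insert 43: [43, 37, 34, 26, 37]
Insert 32: [43, 37, 34, 26, 37, 32]
Insert 43: [43, 37, 43, 26, 37, 32, 34]

Final heap: [43, 37, 43, 26, 37, 32, 34]


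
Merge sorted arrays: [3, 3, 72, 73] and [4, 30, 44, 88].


Take 3 from A
Take 3 from A
Take 4 from B
Take 30 from B
Take 44 from B
Take 72 from A
Take 73 from A

Merged: [3, 3, 4, 30, 44, 72, 73, 88]


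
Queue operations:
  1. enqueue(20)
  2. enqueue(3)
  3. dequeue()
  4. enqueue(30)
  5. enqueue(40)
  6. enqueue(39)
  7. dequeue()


enqueue(20) -> [20]
enqueue(3) -> [20, 3]
dequeue()->20, [3]
enqueue(30) -> [3, 30]
enqueue(40) -> [3, 30, 40]
enqueue(39) -> [3, 30, 40, 39]
dequeue()->3, [30, 40, 39]

Final queue: [30, 40, 39]


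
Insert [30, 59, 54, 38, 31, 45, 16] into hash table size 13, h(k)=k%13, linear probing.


Insert 30: h=4 -> slot 4
Insert 59: h=7 -> slot 7
Insert 54: h=2 -> slot 2
Insert 38: h=12 -> slot 12
Insert 31: h=5 -> slot 5
Insert 45: h=6 -> slot 6
Insert 16: h=3 -> slot 3

Table: [None, None, 54, 16, 30, 31, 45, 59, None, None, None, None, 38]


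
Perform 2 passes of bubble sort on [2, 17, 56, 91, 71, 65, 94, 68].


Initial: [2, 17, 56, 91, 71, 65, 94, 68]
Pass 1: [2, 17, 56, 71, 65, 91, 68, 94] (3 swaps)
Pass 2: [2, 17, 56, 65, 71, 68, 91, 94] (2 swaps)

After 2 passes: [2, 17, 56, 65, 71, 68, 91, 94]


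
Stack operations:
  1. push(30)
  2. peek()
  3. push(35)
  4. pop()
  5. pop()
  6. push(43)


push(30) -> [30]
peek()->30
push(35) -> [30, 35]
pop()->35, [30]
pop()->30, []
push(43) -> [43]

Final stack: [43]
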